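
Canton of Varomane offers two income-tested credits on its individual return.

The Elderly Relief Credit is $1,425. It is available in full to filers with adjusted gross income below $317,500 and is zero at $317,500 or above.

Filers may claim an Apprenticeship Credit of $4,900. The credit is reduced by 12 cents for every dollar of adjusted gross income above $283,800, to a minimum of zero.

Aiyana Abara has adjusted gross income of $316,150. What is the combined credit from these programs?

Elderly Relief Credit: $316,150 is below the $317,500 cutoff, so the full $1,425 applies.
Apprenticeship Credit: 12% of the $32,350 excess over $283,800 is $3,882; credit = $4,900 − $3,882 = $1,018.
Total: $1,425 + $1,018 = $2,443.

$2,443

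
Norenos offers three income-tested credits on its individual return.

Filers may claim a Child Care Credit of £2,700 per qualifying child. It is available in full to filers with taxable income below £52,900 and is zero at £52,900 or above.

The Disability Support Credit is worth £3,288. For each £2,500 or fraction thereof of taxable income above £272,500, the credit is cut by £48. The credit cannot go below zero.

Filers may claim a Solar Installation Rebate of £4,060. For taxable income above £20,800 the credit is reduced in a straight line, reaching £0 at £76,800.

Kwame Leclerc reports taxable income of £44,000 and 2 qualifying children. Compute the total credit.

Child Care Credit: base = 2 × £2,700 = £5,400. £44,000 is below the £52,900 cutoff, so the full £5,400 applies.
Disability Support Credit: £44,000 is at or below the £272,500 threshold, so the full £3,288 applies.
Solar Installation Rebate: £44,000 is £23,200 into a £56,000 phase-out range, leaving 32,800/56,000 of the credit: £4,060 × 32,800/56,000 = £2,378.
Total: £5,400 + £3,288 + £2,378 = £11,066.

£11,066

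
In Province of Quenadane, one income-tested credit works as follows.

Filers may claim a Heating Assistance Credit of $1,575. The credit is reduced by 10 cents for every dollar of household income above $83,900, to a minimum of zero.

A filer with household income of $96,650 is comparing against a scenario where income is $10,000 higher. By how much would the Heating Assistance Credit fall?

At $96,650 — 10% of the $12,750 excess over $83,900 is $1,275; credit = $1,575 − $1,275 = $300.
At $106,650 — 10% of the $22,750 excess over $83,900 is $2,275 ≥ base, so the credit is $0.
Lost: $300 − $0 = $300.

$300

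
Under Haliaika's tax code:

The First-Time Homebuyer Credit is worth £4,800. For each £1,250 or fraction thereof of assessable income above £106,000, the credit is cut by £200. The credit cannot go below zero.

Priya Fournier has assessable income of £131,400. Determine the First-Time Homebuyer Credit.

First-Time Homebuyer Credit: income exceeds £106,000 by £25,400, which is 21 full-or-partial £1,250 increments; reduction = 21 × £200 = £4,200, leaving £600.

£600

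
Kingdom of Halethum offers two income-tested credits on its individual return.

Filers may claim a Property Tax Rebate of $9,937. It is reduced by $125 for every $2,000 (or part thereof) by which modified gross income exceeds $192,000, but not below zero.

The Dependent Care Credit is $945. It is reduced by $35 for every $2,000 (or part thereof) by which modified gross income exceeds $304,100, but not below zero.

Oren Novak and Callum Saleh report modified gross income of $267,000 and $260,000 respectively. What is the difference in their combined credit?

Oren ($267,000): Property Tax Rebate: income exceeds $192,000 by $75,000, which is 38 full-or-partial $2,000 increments; reduction = 38 × $125 = $4,750, leaving $5,187. Dependent Care Credit: $267,000 is at or below the $304,100 threshold, so the full $945 applies. total $5,187 + $945 = $6,132
Callum ($260,000): Property Tax Rebate: income exceeds $192,000 by $68,000, which is 34 full-or-partial $2,000 increments; reduction = 34 × $125 = $4,250, leaving $5,687. Dependent Care Credit: $260,000 is at or below the $304,100 threshold, so the full $945 applies. total $5,687 + $945 = $6,632
Difference: |$6,132 − $6,632| = $500.

$500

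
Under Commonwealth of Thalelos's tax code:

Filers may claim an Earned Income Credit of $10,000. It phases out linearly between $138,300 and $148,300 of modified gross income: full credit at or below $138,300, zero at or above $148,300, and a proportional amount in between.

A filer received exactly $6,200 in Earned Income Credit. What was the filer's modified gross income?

$6,200 is 6,200/10,000 of the full $10,000, so 3,800/10,000 of the $10,000 range has been used: income = $138,300 + $10,000 × 3,800/10,000 = $142,100.

$142,100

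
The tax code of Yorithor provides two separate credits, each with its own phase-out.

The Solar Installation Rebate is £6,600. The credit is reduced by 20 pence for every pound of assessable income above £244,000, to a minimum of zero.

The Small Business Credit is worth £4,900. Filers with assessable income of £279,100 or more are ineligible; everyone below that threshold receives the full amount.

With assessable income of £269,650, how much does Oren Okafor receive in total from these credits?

£6,370

Solar Installation Rebate: 20% of the £25,650 excess over £244,000 is £5,130; credit = £6,600 − £5,130 = £1,470.
Small Business Credit: £269,650 is below the £279,100 cutoff, so the full £4,900 applies.
Total: £1,470 + £4,900 = £6,370.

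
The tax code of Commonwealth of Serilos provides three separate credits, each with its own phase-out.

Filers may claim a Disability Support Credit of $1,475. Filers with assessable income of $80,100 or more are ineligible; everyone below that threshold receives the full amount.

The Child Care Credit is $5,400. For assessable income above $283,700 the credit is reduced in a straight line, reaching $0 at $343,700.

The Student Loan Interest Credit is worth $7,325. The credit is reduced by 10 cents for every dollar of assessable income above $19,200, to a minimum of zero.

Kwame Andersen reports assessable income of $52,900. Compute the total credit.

Disability Support Credit: $52,900 is below the $80,100 cutoff, so the full $1,475 applies.
Child Care Credit: $52,900 is at or below the $283,700 threshold, so the full $5,400 applies.
Student Loan Interest Credit: 10% of the $33,700 excess over $19,200 is $3,370; credit = $7,325 − $3,370 = $3,955.
Total: $1,475 + $5,400 + $3,955 = $10,830.

$10,830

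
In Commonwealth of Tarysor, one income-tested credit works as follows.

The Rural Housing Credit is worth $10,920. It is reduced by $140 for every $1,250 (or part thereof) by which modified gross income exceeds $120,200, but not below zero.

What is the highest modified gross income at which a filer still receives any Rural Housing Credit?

$216,450

After 77 increments the reduction is 77 × $140 = $10,780, leaving $140; one more increment wipes it out. Increment 77 ends at excess 77 × $1,250 = $96,250, so the highest qualifying income is $120,200 + $96,250 = $216,450.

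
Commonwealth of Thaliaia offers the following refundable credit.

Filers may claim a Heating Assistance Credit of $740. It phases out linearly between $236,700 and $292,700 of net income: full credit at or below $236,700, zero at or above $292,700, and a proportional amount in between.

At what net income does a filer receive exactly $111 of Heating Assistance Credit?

$111 is 111/740 of the full $740, so 629/740 of the $56,000 range has been used: income = $236,700 + $56,000 × 629/740 = $284,300.

$284,300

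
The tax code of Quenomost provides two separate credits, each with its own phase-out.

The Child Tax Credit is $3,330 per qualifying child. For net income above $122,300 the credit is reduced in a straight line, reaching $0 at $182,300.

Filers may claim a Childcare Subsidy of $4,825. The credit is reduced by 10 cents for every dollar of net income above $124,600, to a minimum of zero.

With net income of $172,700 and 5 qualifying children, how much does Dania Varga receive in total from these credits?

$2,679

Child Tax Credit: base = 5 × $3,330 = $16,650. $172,700 is $50,400 into a $60,000 phase-out range, leaving 9,600/60,000 of the credit: $16,650 × 9,600/60,000 = $2,664.
Childcare Subsidy: 10% of the $48,100 excess over $124,600 is $4,810; credit = $4,825 − $4,810 = $15.
Total: $2,664 + $15 = $2,679.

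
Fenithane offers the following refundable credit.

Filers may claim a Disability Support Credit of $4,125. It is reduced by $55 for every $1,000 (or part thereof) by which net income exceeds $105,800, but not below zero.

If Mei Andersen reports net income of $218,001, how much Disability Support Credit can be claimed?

$0

Disability Support Credit: income exceeds $105,800 by $112,201 → 113 increments × $55 = $6,215 ≥ base, so the credit is $0.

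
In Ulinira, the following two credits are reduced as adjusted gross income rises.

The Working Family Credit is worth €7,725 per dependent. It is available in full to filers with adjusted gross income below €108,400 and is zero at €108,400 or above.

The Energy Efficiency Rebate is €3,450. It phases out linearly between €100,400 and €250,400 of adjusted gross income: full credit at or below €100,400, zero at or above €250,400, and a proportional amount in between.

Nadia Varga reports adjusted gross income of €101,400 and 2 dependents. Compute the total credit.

Working Family Credit: base = 2 × €7,725 = €15,450. €101,400 is below the €108,400 cutoff, so the full €15,450 applies.
Energy Efficiency Rebate: €101,400 is €1,000 into a €150,000 phase-out range, leaving 149,000/150,000 of the credit: €3,450 × 149,000/150,000 = €3,427.
Total: €15,450 + €3,427 = €18,877.

€18,877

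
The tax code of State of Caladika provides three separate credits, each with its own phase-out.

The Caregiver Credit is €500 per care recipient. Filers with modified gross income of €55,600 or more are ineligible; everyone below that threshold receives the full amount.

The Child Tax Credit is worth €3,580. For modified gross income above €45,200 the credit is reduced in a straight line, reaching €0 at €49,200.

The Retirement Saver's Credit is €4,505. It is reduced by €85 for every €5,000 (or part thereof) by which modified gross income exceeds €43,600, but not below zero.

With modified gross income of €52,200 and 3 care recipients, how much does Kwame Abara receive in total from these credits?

€5,835

Caregiver Credit: base = 3 × €500 = €1,500. €52,200 is below the €55,600 cutoff, so the full €1,500 applies.
Child Tax Credit: €52,200 is at or above €49,200, so the credit is €0.
Retirement Saver's Credit: income exceeds €43,600 by €8,600, which is 2 full-or-partial €5,000 increments; reduction = 2 × €85 = €170, leaving €4,335.
Total: €1,500 + €0 + €4,335 = €5,835.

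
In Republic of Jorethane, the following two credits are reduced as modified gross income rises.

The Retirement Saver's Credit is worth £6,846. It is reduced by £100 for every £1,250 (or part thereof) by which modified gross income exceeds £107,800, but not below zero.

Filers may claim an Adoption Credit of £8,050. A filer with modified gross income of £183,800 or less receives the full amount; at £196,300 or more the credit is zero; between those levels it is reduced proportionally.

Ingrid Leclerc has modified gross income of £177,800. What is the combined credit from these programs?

£9,296

Retirement Saver's Credit: income exceeds £107,800 by £70,000, which is 56 full-or-partial £1,250 increments; reduction = 56 × £100 = £5,600, leaving £1,246.
Adoption Credit: £177,800 is at or below the £183,800 threshold, so the full £8,050 applies.
Total: £1,246 + £8,050 = £9,296.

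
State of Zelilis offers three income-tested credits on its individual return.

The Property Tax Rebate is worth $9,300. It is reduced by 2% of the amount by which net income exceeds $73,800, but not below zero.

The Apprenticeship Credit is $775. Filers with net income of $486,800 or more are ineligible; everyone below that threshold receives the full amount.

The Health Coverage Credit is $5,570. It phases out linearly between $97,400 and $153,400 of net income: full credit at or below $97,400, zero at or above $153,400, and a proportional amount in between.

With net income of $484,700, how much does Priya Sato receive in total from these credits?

Property Tax Rebate: 2% of the $410,900 excess over $73,800 is $8,218; credit = $9,300 − $8,218 = $1,082.
Apprenticeship Credit: $484,700 is below the $486,800 cutoff, so the full $775 applies.
Health Coverage Credit: $484,700 is at or above $153,400, so the credit is $0.
Total: $1,082 + $775 + $0 = $1,857.

$1,857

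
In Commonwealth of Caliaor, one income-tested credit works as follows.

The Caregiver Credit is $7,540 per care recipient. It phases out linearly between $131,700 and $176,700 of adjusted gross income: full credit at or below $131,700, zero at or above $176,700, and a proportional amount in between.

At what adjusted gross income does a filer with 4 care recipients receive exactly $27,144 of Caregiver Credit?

$136,200

Full credit = 4 × $7,540 = $30,160.
$27,144 is 27,144/30,160 of the full $30,160, so 3,016/30,160 of the $45,000 range has been used: income = $131,700 + $45,000 × 3,016/30,160 = $136,200.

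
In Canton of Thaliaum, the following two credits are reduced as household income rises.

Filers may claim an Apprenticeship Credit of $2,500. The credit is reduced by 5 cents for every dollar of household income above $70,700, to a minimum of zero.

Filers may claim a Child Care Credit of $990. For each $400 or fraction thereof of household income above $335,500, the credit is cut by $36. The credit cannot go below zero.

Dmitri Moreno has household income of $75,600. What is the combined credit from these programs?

Apprenticeship Credit: 5% of the $4,900 excess over $70,700 is $245; credit = $2,500 − $245 = $2,255.
Child Care Credit: $75,600 is at or below the $335,500 threshold, so the full $990 applies.
Total: $2,255 + $990 = $3,245.

$3,245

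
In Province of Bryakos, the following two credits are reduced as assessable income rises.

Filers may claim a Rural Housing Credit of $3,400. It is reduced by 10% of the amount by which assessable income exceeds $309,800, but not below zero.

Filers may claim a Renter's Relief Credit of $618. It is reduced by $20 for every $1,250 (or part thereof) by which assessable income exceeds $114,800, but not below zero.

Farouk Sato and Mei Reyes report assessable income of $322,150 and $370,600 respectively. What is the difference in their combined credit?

$2,165

Farouk ($322,150): Rural Housing Credit: 10% of the $12,350 excess over $309,800 is $1,235; credit = $3,400 − $1,235 = $2,165. Renter's Relief Credit: income exceeds $114,800 by $207,350 → 166 increments × $20 = $3,320 ≥ base, so the credit is $0. total $2,165 + $0 = $2,165
Mei ($370,600): Rural Housing Credit: 10% of the $60,800 excess over $309,800 is $6,080 ≥ base, so the credit is $0. Renter's Relief Credit: income exceeds $114,800 by $255,800 → 205 increments × $20 = $4,100 ≥ base, so the credit is $0. total $0 + $0 = $0
Difference: |$2,165 − $0| = $2,165.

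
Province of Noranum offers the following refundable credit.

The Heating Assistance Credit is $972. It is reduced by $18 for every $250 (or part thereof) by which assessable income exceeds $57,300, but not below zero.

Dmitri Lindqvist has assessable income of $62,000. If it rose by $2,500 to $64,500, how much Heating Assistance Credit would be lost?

At $62,000 — income exceeds $57,300 by $4,700, which is 19 full-or-partial $250 increments; reduction = 19 × $18 = $342, leaving $630.
At $64,500 — income exceeds $57,300 by $7,200, which is 29 full-or-partial $250 increments; reduction = 29 × $18 = $522, leaving $450.
Lost: $630 − $450 = $180.

$180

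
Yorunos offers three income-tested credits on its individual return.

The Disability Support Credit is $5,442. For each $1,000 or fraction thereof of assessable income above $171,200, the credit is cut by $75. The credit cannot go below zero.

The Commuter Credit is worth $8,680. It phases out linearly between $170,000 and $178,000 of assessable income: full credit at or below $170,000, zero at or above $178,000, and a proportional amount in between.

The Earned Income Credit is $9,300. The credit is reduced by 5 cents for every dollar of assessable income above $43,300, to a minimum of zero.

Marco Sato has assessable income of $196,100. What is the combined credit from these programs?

$5,227

Disability Support Credit: income exceeds $171,200 by $24,900, which is 25 full-or-partial $1,000 increments; reduction = 25 × $75 = $1,875, leaving $3,567.
Commuter Credit: $196,100 is at or above $178,000, so the credit is $0.
Earned Income Credit: 5% of the $152,800 excess over $43,300 is $7,640; credit = $9,300 − $7,640 = $1,660.
Total: $3,567 + $0 + $1,660 = $5,227.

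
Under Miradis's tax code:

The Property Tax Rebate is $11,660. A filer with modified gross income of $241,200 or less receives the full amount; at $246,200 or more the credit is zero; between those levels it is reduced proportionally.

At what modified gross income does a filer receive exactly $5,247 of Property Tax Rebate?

$243,950

$5,247 is 5,247/11,660 of the full $11,660, so 6,413/11,660 of the $5,000 range has been used: income = $241,200 + $5,000 × 6,413/11,660 = $243,950.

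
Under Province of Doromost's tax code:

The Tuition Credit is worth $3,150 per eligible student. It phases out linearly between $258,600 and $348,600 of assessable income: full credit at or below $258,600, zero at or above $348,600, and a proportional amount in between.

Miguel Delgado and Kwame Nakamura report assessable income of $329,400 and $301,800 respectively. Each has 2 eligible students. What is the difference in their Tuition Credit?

$1,932

Miguel ($329,400): Tuition Credit: base = 2 × $3,150 = $6,300. $329,400 is $70,800 into a $90,000 phase-out range, leaving 19,200/90,000 of the credit: $6,300 × 19,200/90,000 = $1,344.
Kwame ($301,800): Tuition Credit: base = 2 × $3,150 = $6,300. $301,800 is $43,200 into a $90,000 phase-out range, leaving 46,800/90,000 of the credit: $6,300 × 46,800/90,000 = $3,276.
Difference: |$1,344 − $3,276| = $1,932.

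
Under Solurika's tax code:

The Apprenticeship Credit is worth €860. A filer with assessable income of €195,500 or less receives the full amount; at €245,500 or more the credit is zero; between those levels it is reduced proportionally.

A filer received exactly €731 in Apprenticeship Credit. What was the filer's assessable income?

€203,000

€731 is 731/860 of the full €860, so 129/860 of the €50,000 range has been used: income = €195,500 + €50,000 × 129/860 = €203,000.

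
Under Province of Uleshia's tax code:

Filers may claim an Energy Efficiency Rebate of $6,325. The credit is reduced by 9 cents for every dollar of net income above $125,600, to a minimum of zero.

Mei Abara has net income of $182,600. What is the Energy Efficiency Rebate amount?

$1,195

Energy Efficiency Rebate: 9% of the $57,000 excess over $125,600 is $5,130; credit = $6,325 − $5,130 = $1,195.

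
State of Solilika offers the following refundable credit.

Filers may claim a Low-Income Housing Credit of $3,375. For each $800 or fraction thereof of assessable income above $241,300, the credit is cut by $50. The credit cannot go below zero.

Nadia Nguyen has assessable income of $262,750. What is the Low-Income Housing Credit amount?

Low-Income Housing Credit: income exceeds $241,300 by $21,450, which is 27 full-or-partial $800 increments; reduction = 27 × $50 = $1,350, leaving $2,025.

$2,025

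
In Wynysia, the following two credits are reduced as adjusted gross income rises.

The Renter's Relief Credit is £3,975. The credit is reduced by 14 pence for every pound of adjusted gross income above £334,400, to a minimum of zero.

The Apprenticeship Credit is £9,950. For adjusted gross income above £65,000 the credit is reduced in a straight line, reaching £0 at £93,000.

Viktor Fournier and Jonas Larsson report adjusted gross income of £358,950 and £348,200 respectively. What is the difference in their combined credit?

£1,505

Viktor (£358,950): Renter's Relief Credit: 14% of the £24,550 excess over £334,400 is £3,437; credit = £3,975 − £3,437 = £538. Apprenticeship Credit: £358,950 is at or above £93,000, so the credit is £0. total £538 + £0 = £538
Jonas (£348,200): Renter's Relief Credit: 14% of the £13,800 excess over £334,400 is £1,932; credit = £3,975 − £1,932 = £2,043. Apprenticeship Credit: £348,200 is at or above £93,000, so the credit is £0. total £2,043 + £0 = £2,043
Difference: |£538 − £2,043| = £1,505.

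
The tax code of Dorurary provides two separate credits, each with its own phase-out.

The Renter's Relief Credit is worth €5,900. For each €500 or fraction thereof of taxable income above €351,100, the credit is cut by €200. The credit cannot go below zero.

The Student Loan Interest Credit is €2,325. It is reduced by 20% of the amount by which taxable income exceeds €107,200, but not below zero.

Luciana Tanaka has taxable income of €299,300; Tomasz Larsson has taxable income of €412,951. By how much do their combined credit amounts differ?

€5,900

Luciana (€299,300): Renter's Relief Credit: €299,300 is at or below the €351,100 threshold, so the full €5,900 applies. Student Loan Interest Credit: 20% of the €192,100 excess over €107,200 is €38,420 ≥ base, so the credit is €0. total €5,900 + €0 = €5,900
Tomasz (€412,951): Renter's Relief Credit: income exceeds €351,100 by €61,851 → 124 increments × €200 = €24,800 ≥ base, so the credit is €0. Student Loan Interest Credit: 20% of the €305,751 excess over €107,200 is €61,150.20 ≥ base, so the credit is €0. total €0 + €0 = €0
Difference: |€5,900 − €0| = €5,900.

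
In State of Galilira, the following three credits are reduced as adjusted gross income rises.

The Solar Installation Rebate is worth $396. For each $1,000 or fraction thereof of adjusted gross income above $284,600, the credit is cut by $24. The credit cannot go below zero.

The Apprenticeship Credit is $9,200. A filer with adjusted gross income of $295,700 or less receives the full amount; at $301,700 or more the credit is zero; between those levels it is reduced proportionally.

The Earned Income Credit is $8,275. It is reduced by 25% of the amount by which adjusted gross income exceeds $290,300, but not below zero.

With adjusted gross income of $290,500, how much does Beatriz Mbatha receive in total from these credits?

$17,677

Solar Installation Rebate: income exceeds $284,600 by $5,900, which is 6 full-or-partial $1,000 increments; reduction = 6 × $24 = $144, leaving $252.
Apprenticeship Credit: $290,500 is at or below the $295,700 threshold, so the full $9,200 applies.
Earned Income Credit: 25% of the $200 excess over $290,300 is $50; credit = $8,275 − $50 = $8,225.
Total: $252 + $9,200 + $8,225 = $17,677.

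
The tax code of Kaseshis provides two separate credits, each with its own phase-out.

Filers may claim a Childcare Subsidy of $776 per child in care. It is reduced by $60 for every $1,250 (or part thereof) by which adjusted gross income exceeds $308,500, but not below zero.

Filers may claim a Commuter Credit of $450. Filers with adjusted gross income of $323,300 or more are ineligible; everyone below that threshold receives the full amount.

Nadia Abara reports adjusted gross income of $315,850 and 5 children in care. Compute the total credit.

Childcare Subsidy: base = 5 × $776 = $3,880. income exceeds $308,500 by $7,350, which is 6 full-or-partial $1,250 increments; reduction = 6 × $60 = $360, leaving $3,520.
Commuter Credit: $315,850 is below the $323,300 cutoff, so the full $450 applies.
Total: $3,520 + $450 = $3,970.

$3,970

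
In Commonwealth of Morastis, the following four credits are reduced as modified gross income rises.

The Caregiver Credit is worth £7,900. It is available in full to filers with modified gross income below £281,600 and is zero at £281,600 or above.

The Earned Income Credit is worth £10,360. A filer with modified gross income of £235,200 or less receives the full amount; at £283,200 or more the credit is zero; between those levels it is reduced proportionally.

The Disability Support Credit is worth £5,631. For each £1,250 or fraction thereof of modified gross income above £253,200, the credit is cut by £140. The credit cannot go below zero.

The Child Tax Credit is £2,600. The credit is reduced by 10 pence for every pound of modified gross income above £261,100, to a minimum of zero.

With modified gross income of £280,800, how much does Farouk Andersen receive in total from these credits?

Caregiver Credit: £280,800 is below the £281,600 cutoff, so the full £7,900 applies.
Earned Income Credit: £280,800 is £45,600 into a £48,000 phase-out range, leaving 2,400/48,000 of the credit: £10,360 × 2,400/48,000 = £518.
Disability Support Credit: income exceeds £253,200 by £27,600, which is 23 full-or-partial £1,250 increments; reduction = 23 × £140 = £3,220, leaving £2,411.
Child Tax Credit: 10% of the £19,700 excess over £261,100 is £1,970; credit = £2,600 − £1,970 = £630.
Total: £7,900 + £518 + £2,411 + £630 = £11,459.

£11,459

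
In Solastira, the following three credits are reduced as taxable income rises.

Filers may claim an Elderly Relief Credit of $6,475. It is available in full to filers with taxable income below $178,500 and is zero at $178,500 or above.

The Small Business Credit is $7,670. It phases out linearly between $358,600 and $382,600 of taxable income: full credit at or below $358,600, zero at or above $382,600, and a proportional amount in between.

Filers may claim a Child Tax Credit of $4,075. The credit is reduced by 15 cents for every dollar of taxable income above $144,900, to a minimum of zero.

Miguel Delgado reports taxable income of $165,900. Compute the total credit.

$15,070

Elderly Relief Credit: $165,900 is below the $178,500 cutoff, so the full $6,475 applies.
Small Business Credit: $165,900 is at or below the $358,600 threshold, so the full $7,670 applies.
Child Tax Credit: 15% of the $21,000 excess over $144,900 is $3,150; credit = $4,075 − $3,150 = $925.
Total: $6,475 + $7,670 + $925 = $15,070.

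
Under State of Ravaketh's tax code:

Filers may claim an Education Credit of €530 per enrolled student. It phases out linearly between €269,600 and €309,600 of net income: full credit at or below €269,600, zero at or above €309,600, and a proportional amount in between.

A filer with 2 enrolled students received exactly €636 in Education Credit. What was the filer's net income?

Full credit = 2 × €530 = €1,060.
€636 is 636/1,060 of the full €1,060, so 424/1,060 of the €40,000 range has been used: income = €269,600 + €40,000 × 424/1,060 = €285,600.

€285,600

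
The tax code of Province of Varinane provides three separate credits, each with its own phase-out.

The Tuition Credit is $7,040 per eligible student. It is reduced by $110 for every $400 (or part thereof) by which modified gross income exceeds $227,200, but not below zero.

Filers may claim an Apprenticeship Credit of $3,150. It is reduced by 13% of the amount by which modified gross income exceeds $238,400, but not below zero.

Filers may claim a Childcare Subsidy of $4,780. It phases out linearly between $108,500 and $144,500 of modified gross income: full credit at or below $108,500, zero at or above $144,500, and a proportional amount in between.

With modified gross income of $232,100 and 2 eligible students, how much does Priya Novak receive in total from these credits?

Tuition Credit: base = 2 × $7,040 = $14,080. income exceeds $227,200 by $4,900, which is 13 full-or-partial $400 increments; reduction = 13 × $110 = $1,430, leaving $12,650.
Apprenticeship Credit: $232,100 is at or below the $238,400 threshold, so the full $3,150 applies.
Childcare Subsidy: $232,100 is at or above $144,500, so the credit is $0.
Total: $12,650 + $3,150 + $0 = $15,800.

$15,800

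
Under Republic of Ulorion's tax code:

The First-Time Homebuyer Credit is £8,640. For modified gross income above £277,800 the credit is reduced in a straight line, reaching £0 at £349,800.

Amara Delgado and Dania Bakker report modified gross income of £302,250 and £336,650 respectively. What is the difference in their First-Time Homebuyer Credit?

Amara (£302,250): First-Time Homebuyer Credit: £302,250 is £24,450 into a £72,000 phase-out range, leaving 47,550/72,000 of the credit: £8,640 × 47,550/72,000 = £5,706.
Dania (£336,650): First-Time Homebuyer Credit: £336,650 is £58,850 into a £72,000 phase-out range, leaving 13,150/72,000 of the credit: £8,640 × 13,150/72,000 = £1,578.
Difference: |£5,706 − £1,578| = £4,128.

£4,128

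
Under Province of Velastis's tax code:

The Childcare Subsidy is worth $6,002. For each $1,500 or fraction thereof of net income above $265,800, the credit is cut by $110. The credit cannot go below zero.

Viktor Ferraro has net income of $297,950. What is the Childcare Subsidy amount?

$3,582

Childcare Subsidy: income exceeds $265,800 by $32,150, which is 22 full-or-partial $1,500 increments; reduction = 22 × $110 = $2,420, leaving $3,582.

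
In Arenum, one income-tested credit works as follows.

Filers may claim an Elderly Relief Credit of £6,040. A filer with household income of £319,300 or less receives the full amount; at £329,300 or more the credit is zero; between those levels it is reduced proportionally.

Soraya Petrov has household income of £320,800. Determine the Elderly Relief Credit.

Elderly Relief Credit: £320,800 is £1,500 into a £10,000 phase-out range, leaving 8,500/10,000 of the credit: £6,040 × 8,500/10,000 = £5,134.

£5,134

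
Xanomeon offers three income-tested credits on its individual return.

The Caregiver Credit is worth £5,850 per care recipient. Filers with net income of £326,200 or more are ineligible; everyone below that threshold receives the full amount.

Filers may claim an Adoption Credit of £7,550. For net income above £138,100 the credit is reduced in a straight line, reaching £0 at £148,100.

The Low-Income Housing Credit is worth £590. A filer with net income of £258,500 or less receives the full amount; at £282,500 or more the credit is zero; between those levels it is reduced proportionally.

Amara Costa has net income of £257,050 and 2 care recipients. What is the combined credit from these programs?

£12,290

Caregiver Credit: base = 2 × £5,850 = £11,700. £257,050 is below the £326,200 cutoff, so the full £11,700 applies.
Adoption Credit: £257,050 is at or above £148,100, so the credit is £0.
Low-Income Housing Credit: £257,050 is at or below the £258,500 threshold, so the full £590 applies.
Total: £11,700 + £0 + £590 = £12,290.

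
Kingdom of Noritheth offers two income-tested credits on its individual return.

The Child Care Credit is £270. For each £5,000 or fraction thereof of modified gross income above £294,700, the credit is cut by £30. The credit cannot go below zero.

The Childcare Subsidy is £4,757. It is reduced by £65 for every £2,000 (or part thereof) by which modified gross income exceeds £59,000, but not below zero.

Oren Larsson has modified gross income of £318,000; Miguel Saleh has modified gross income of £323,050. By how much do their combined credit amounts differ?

Oren (£318,000): Child Care Credit: income exceeds £294,700 by £23,300, which is 5 full-or-partial £5,000 increments; reduction = 5 × £30 = £150, leaving £120. Childcare Subsidy: income exceeds £59,000 by £259,000 → 130 increments × £65 = £8,450 ≥ base, so the credit is £0. total £120 + £0 = £120
Miguel (£323,050): Child Care Credit: income exceeds £294,700 by £28,350, which is 6 full-or-partial £5,000 increments; reduction = 6 × £30 = £180, leaving £90. Childcare Subsidy: income exceeds £59,000 by £264,050 → 133 increments × £65 = £8,645 ≥ base, so the credit is £0. total £90 + £0 = £90
Difference: |£120 − £90| = £30.

£30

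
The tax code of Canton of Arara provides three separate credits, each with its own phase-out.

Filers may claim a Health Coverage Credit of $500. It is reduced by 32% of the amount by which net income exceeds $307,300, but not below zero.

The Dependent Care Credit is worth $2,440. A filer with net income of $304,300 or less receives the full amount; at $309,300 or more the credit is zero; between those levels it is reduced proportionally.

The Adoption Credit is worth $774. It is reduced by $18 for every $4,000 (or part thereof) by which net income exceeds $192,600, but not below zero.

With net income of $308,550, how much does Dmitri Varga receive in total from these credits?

$718

Health Coverage Credit: 32% of the $1,250 excess over $307,300 is $400; credit = $500 − $400 = $100.
Dependent Care Credit: $308,550 is $4,250 into a $5,000 phase-out range, leaving 750/5,000 of the credit: $2,440 × 750/5,000 = $366.
Adoption Credit: income exceeds $192,600 by $115,950, which is 29 full-or-partial $4,000 increments; reduction = 29 × $18 = $522, leaving $252.
Total: $100 + $366 + $252 = $718.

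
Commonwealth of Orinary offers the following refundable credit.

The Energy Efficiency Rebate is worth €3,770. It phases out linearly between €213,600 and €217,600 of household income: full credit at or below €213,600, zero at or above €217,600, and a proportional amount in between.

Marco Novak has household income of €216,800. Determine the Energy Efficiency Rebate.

Energy Efficiency Rebate: €216,800 is €3,200 into a €4,000 phase-out range, leaving 800/4,000 of the credit: €3,770 × 800/4,000 = €754.

€754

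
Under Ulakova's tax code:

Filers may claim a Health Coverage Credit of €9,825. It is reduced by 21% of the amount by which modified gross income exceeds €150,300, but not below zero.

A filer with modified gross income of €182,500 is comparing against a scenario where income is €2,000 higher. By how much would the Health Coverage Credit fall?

€420

At €182,500 — 21% of the €32,200 excess over €150,300 is €6,762; credit = €9,825 − €6,762 = €3,063.
At €184,500 — 21% of the €34,200 excess over €150,300 is €7,182; credit = €9,825 − €7,182 = €2,643.
Lost: €3,063 − €2,643 = €420.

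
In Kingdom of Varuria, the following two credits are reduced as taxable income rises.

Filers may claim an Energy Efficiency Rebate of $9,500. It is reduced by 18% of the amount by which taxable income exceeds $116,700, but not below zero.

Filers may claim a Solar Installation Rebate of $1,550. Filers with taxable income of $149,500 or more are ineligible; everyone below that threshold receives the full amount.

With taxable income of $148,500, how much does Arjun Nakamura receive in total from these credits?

Energy Efficiency Rebate: 18% of the $31,800 excess over $116,700 is $5,724; credit = $9,500 − $5,724 = $3,776.
Solar Installation Rebate: $148,500 is below the $149,500 cutoff, so the full $1,550 applies.
Total: $3,776 + $1,550 = $5,326.

$5,326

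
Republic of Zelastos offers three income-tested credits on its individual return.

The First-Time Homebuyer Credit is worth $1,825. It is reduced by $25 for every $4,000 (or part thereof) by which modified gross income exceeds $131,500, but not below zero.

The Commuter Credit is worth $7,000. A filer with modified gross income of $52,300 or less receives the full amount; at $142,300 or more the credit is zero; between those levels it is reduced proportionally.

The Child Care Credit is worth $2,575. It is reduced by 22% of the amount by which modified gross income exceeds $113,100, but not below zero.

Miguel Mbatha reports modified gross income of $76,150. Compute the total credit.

First-Time Homebuyer Credit: $76,150 is at or below the $131,500 threshold, so the full $1,825 applies.
Commuter Credit: $76,150 is $23,850 into a $90,000 phase-out range, leaving 66,150/90,000 of the credit: $7,000 × 66,150/90,000 = $5,145.
Child Care Credit: $76,150 is at or below the $113,100 threshold, so the full $2,575 applies.
Total: $1,825 + $5,145 + $2,575 = $9,545.

$9,545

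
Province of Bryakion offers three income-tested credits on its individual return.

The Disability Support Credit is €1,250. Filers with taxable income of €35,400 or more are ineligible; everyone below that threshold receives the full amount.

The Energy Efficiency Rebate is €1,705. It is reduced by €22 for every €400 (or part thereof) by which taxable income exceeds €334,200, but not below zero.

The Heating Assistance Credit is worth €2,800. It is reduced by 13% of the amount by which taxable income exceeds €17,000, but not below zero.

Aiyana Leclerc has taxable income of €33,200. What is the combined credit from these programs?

Disability Support Credit: €33,200 is below the €35,400 cutoff, so the full €1,250 applies.
Energy Efficiency Rebate: €33,200 is at or below the €334,200 threshold, so the full €1,705 applies.
Heating Assistance Credit: 13% of the €16,200 excess over €17,000 is €2,106; credit = €2,800 − €2,106 = €694.
Total: €1,250 + €1,705 + €694 = €3,649.

€3,649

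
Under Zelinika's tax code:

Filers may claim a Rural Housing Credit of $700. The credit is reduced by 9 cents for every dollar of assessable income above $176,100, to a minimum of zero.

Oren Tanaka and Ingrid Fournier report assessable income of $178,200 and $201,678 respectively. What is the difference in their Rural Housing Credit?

Oren ($178,200): Rural Housing Credit: 9% of the $2,100 excess over $176,100 is $189; credit = $700 − $189 = $511.
Ingrid ($201,678): Rural Housing Credit: 9% of the $25,578 excess over $176,100 is $2,302.02 ≥ base, so the credit is $0.
Difference: |$511 − $0| = $511.

$511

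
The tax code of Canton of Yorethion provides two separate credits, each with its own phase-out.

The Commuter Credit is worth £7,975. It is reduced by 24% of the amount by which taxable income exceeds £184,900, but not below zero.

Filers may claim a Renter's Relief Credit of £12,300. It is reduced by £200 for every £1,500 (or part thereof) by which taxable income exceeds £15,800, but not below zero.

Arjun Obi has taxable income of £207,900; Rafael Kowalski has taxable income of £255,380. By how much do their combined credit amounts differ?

£2,455

Arjun (£207,900): Commuter Credit: 24% of the £23,000 excess over £184,900 is £5,520; credit = £7,975 − £5,520 = £2,455. Renter's Relief Credit: income exceeds £15,800 by £192,100 → 129 increments × £200 = £25,800 ≥ base, so the credit is £0. total £2,455 + £0 = £2,455
Rafael (£255,380): Commuter Credit: 24% of the £70,480 excess over £184,900 is £16,915.20 ≥ base, so the credit is £0. Renter's Relief Credit: income exceeds £15,800 by £239,580 → 160 increments × £200 = £32,000 ≥ base, so the credit is £0. total £0 + £0 = £0
Difference: |£2,455 − £0| = £2,455.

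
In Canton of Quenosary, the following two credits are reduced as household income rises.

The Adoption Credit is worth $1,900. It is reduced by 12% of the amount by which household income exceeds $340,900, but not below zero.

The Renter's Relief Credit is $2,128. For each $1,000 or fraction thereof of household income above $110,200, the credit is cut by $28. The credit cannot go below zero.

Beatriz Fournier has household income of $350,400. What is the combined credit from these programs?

$760

Adoption Credit: 12% of the $9,500 excess over $340,900 is $1,140; credit = $1,900 − $1,140 = $760.
Renter's Relief Credit: income exceeds $110,200 by $240,200 → 241 increments × $28 = $6,748 ≥ base, so the credit is $0.
Total: $760 + $0 = $760.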